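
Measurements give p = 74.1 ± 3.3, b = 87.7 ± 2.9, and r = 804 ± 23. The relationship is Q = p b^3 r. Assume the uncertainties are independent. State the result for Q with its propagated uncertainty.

Each factor contributes (exponent × relative error)² to (δQ/Q)²:
  (1·δp/p)² = (1×0.0445)² = 0.00198;  (3·δb/b)² = (3×0.0331)² = 0.00984;  (1·δr/r)² = (1×0.0286)² = 0.000818
δQ/Q = √(0.0126) = 0.112
Q = 4.02e+10, so δQ = 0.112 × 4.02e+10 = 4.52e+09.

(4.02 ± 0.452) × 10^10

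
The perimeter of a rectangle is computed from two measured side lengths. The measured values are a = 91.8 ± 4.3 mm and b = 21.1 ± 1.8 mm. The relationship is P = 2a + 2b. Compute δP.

Each term contributes (cᵢ δxᵢ)² to (δP)²:
  (2·δa)² = 74.0;  (2·δb)² = 13.0
δP = √(86.9) = 9.32 mm

9.32 mm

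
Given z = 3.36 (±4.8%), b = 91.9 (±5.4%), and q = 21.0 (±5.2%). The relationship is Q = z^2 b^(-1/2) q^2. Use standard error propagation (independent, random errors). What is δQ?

Relative error in a monomial: (δQ/Q)² = Σ (nᵢ · δxᵢ/xᵢ)².
  (2·δz/z)² = (2×0.0480)² = 0.00922;  (−½·δb/b)² = (-0.5×0.0540)² = 0.000729;  (2·δq/q)² = (2×0.0520)² = 0.0108
δQ/Q = √(0.0208) = 0.144
Q = 519, so δQ = 0.144 × 519 = 74.8.

74.8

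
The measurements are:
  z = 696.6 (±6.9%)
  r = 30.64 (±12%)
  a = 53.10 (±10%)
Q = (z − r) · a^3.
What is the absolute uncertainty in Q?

Let u = z − r = 666.0. δu = √(δz² + δr²) = √(2310 + 13.5) = 48.2, so δu/u = 0.0724.
Q is then a monomial in u, a:
δQ/Q = √((δu/u)² + (3·δa/a)²) = √(0.00524 + 0.0900) = 0.309
Q = 9.971e+07, so δQ = 0.309 × 9.971e+07 = 3.08e+07.

3.08e+07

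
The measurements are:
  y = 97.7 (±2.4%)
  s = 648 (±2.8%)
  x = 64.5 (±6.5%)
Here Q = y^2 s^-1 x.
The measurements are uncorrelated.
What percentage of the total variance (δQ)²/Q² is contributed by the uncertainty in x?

57.8%

(δQ/Q)² = (2·δy/y)² + (-1·δs/s)² + (1·δx/x)²
  y term: (2×0.0240)² = 0.00230
  s term: (-1×0.0280)² = 0.000784
  x term: (1×0.0650)² = 0.00423
Total = 0.00731. Share from x = 0.00423/0.00731 = 0.578.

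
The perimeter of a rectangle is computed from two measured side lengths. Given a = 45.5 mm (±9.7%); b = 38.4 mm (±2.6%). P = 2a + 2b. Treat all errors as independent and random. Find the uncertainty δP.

P is a linear combination, so absolute uncertainties add in quadrature:
  (2·δa)² = 77.9;  (2·δb)² = 3.99
δP = √(81.9) = 9.05 mm

9.05 mm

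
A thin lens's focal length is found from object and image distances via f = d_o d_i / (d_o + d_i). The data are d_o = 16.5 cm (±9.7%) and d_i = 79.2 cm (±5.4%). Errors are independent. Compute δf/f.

0.0808

∂f/∂d_o = (d_i/(d_o+d_i))² = 0.685;  ∂f/∂d_i = (d_o/(d_o+d_i))² = 0.0297
δf = √((∂f/∂d_o · δd_o)² + (∂f/∂d_i · δd_i)²) = √(1.20 + 0.0162) = 1.10 cm
f = 13.7 cm, so δf/f = 1.10/13.7 = 0.0808.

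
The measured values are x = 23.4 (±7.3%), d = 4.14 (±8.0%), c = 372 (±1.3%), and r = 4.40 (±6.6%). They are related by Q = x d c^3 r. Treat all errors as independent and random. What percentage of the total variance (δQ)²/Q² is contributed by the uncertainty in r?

(δQ/Q)² = (1·δx/x)² + (1·δd/d)² + (3·δc/c)² + (1·δr/r)²
  x term: (1×0.0730)² = 0.00533
  d term: (1×0.0800)² = 0.00640
  c term: (3×0.0130)² = 0.00152
  r term: (1×0.0660)² = 0.00436
Total = 0.0176. Share from r = 0.00436/0.0176 = 0.247.

24.7%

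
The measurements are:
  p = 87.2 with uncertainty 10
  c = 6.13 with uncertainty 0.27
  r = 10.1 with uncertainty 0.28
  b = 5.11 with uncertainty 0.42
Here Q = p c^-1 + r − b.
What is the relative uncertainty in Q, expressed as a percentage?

Let w = p·c^-1 = 14.2. δw/w = √((1·δp/p)² + (-1·δc/c)²) = √(0.0132 + 0.00194) = 0.123, so δw = 1.75.
Q = w + r − b: δQ = √(δw² + δr² + δb²) = √(3.05 + 0.0784 + 0.176) = 1.82
Q = 19.2, so δQ/Q = 1.82/19.2 = 0.0947.

9.47%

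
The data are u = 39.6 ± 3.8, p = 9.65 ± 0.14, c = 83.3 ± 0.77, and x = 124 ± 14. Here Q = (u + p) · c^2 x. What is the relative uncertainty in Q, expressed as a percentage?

13.8%

Let w = u + p = 49.2. δw = √(δu² + δp²) = √(14.4 + 0.0196) = 3.80, so δw/w = 0.0772.
Q is then a monomial in w, c, x:
δQ/Q = √((δw/w)² + (2·δc/c)² + (1·δx/x)²) = √(0.00596 + 0.000342 + 0.0127) = 0.138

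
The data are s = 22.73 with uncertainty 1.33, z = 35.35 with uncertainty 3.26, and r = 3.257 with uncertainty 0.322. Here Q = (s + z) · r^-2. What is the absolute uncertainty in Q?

Let u = s + z = 58.08. δu = √(δs² + δz²) = √(1.77 + 10.6) = 3.52, so δu/u = 0.0606.
Q is then a monomial in u, r:
δQ/Q = √((δu/u)² + (-2·δr/r)²) = √(0.00367 + 0.0391) = 0.207
Q = 5.475, so δQ = 0.207 × 5.475 = 1.13.

1.13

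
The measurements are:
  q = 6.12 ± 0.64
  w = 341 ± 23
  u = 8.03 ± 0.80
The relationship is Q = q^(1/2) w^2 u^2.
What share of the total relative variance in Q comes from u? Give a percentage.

65.5%

(δQ/Q)² = (½·δq/q)² + (2·δw/w)² + (2·δu/u)²
  q term: (0.5×0.105)² = 0.00273
  w term: (2×0.0674)² = 0.0182
  u term: (2×0.0996)² = 0.0397
Total = 0.0606. Share from u = 0.0397/0.0606 = 0.655.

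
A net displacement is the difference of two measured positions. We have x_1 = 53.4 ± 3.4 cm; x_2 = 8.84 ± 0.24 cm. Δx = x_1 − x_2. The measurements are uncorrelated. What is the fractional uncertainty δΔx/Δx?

0.0765

Sums and differences: (δΔx)² = Σ (cᵢ δxᵢ)².
  (δx_1)² = 11.6;  (δx_2)² = 0.0576
δΔx = √(11.6) = 3.41 cm
Δx = 44.6 cm, so δΔx/Δx = 3.41/44.6 = 0.0765.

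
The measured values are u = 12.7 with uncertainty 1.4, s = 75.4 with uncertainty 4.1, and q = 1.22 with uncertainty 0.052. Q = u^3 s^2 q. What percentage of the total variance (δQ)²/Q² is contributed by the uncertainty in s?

(δQ/Q)² = (3·δu/u)² + (2·δs/s)² + (1·δq/q)²
  u term: (3×0.110)² = 0.109
  s term: (2×0.0544)² = 0.0118
  q term: (1×0.0426)² = 0.00182
Total = 0.123. Share from s = 0.0118/0.123 = 0.0961.

9.61%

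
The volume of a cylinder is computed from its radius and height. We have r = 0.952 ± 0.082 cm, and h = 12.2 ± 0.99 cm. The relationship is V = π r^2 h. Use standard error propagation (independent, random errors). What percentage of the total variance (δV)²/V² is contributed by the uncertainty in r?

(δV/V)² = (2·δr/r)² + (1·δh/h)²
  r term: (2×0.0861)² = 0.0297
  h term: (1×0.0811)² = 0.00658
Total = 0.0363. Share from r = 0.0297/0.0363 = 0.818.

81.8%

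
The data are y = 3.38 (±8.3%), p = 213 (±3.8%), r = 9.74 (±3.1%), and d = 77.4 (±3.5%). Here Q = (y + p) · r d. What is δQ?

9770

Let u = y + p = 216. δu = √(δy² + δp²) = √(0.0787 + 65.5) = 8.10, so δu/u = 0.0374.
Q is then a monomial in u, r, d:
δQ/Q = √((δu/u)² + (1·δr/r)² + (1·δd/d)²) = √(0.00140 + 0.000961 + 0.00123) = 0.0599
Q = 1.63e+05, so δQ = 0.0599 × 1.63e+05 = 9770.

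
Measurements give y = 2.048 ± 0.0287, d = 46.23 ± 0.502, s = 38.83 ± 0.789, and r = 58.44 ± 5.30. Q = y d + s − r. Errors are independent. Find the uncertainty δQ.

5.62

Let p = y·d = 94.68. δp/p = √((1·δy/y)² + (1·δd/d)²) = √(0.000196 + 0.000118) = 0.0177, so δp = 1.68.
Q = p + s − r: δQ = √(δp² + δs² + δr²) = √(2.82 + 0.623 + 28.1) = 5.62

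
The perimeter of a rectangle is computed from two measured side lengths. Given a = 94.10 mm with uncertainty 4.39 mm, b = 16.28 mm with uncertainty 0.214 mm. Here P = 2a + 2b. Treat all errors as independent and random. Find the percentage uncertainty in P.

For a sum/difference, combine absolute errors in quadrature:
  (2·δa)² = 77.1;  (2·δb)² = 0.183
δP = √(77.3) = 8.79 mm
P = 220.8 mm, so δP/P = 8.79/220.8 = 0.0398.

3.98%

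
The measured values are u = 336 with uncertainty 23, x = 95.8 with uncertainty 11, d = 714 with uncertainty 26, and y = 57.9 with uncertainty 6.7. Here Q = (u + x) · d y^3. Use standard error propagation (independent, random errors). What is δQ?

2.12e+10

Let w = u + x = 432. δw = √(δu² + δx²) = √(529 + 121) = 25.5, so δw/w = 0.0590.
Q is then a monomial in w, d, y:
δQ/Q = √((δw/w)² + (1·δd/d)² + (3·δy/y)²) = √(0.00349 + 0.00133 + 0.121) = 0.354
Q = 5.98e+10, so δQ = 0.354 × 5.98e+10 = 2.12e+10.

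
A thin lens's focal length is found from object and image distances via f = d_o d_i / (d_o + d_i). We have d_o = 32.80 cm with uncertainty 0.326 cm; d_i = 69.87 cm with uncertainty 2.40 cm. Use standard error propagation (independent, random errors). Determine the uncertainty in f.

0.288 cm

∂f/∂d_o = (d_i/(d_o+d_i))² = 0.463;  ∂f/∂d_i = (d_o/(d_o+d_i))² = 0.102
δf = √((∂f/∂d_o · δd_o)² + (∂f/∂d_i · δd_i)²) = √(0.0228 + 0.0600) = 0.288 cm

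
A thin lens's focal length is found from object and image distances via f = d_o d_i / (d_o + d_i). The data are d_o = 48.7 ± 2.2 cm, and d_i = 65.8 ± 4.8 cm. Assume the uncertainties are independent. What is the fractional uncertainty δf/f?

∂f/∂d_o = (d_i/(d_o+d_i))² = 0.330;  ∂f/∂d_i = (d_o/(d_o+d_i))² = 0.181
δf = √((∂f/∂d_o · δd_o)² + (∂f/∂d_i · δd_i)²) = √(0.528 + 0.754) = 1.13 cm
f = 28.0 cm, so δf/f = 1.13/28.0 = 0.0405.

0.0405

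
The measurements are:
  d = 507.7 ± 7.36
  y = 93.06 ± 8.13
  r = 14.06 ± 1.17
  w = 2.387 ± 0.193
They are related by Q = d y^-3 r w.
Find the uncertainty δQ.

Relative error in a monomial: (δQ/Q)² = Σ (nᵢ · δxᵢ/xᵢ)².
  (1·δd/d)² = (1×0.0145)² = 0.000210;  (-3·δy/y)² = (-3×0.0874)² = 0.0687;  (1·δr/r)² = (1×0.0832)² = 0.00692;  (1·δw/w)² = (1×0.0809)² = 0.00654
δQ/Q = √(0.0824) = 0.287
Q = 0.02114, so δQ = 0.287 × 0.02114 = 0.00607.

0.00607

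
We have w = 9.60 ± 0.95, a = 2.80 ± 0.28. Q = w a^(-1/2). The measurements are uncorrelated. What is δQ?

Each factor contributes (exponent × relative error)² to (δQ/Q)²:
  (1·δw/w)² = (1×0.0990)² = 0.00979;  (−½·δa/a)² = (-0.5×0.100)² = 0.00250
δQ/Q = √(0.0123) = 0.111
Q = 5.74, so δQ = 0.111 × 5.74 = 0.636.

0.636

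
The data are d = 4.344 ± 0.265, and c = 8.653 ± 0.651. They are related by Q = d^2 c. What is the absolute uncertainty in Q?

For a monomial Q ∝ d^2, c, fractional errors add in quadrature:
  (2·δd/d)² = (2×0.0610)² = 0.0149;  (1·δc/c)² = (1×0.0752)² = 0.00566
δQ/Q = √(0.0205) = 0.143
Q = 163.3, so δQ = 0.143 × 163.3 = 23.4.

23.4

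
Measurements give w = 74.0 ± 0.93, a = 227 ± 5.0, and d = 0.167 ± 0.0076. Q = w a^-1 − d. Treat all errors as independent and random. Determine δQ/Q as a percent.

7.06%

Let p = w·a^-1 = 0.326. δp/p = √((1·δw/w)² + (-1·δa/a)²) = √(0.000158 + 0.000485) = 0.0254, so δp = 0.00827.
Q = p − d: δQ = √(δp² + δd²) = √(6.83e-05 + 5.78e-05) = 0.0112
Q = 0.159, so δQ/Q = 0.0112/0.159 = 0.0706.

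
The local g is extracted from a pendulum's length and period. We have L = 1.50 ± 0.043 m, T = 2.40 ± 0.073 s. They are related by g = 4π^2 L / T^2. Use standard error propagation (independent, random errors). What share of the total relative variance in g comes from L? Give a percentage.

18.2%

(δg/g)² = (1·δL/L)² + (-2·δT/T)²
  L term: (1×0.0287)² = 0.000822
  T term: (-2×0.0304)² = 0.00370
Total = 0.00452. Share from L = 0.000822/0.00452 = 0.182.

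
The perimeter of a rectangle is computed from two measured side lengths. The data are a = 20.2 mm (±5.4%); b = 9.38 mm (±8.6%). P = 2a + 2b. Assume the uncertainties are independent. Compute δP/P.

Sums and differences: (δP)² = Σ (cᵢ δxᵢ)².
  (2·δa)² = 4.76;  (2·δb)² = 2.60
δP = √(7.36) = 2.71 mm
P = 59.2 mm, so δP/P = 2.71/59.2 = 0.0459.

0.0459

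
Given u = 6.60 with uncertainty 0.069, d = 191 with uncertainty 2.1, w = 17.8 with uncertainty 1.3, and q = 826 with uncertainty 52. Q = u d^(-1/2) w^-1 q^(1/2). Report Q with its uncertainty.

0.771 ± 0.0620

Since Q is a product/quotient, work with relative uncertainties:
  (1·δu/u)² = (1×0.0105)² = 0.000109;  (−½·δd/d)² = (-0.5×0.0110)² = 3.02e-05;  (-1·δw/w)² = (-1×0.0730)² = 0.00533;  (½·δq/q)² = (0.5×0.0630)² = 0.000991
δQ/Q = √(0.00646) = 0.0804
Q = 0.771, so δQ = 0.0804 × 0.771 = 0.0620.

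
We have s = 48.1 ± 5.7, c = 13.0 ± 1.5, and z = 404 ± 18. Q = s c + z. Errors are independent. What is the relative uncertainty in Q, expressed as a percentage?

Let p = s·c = 625. δp/p = √((1·δs/s)² + (1·δc/c)²) = √(0.0140 + 0.0133) = 0.165, so δp = 103.
Q = p + z: δQ = √(δp² + δz²) = √(10700 + 324) = 105
Q = 1030, so δQ/Q = 105/1030 = 0.102.

10.2%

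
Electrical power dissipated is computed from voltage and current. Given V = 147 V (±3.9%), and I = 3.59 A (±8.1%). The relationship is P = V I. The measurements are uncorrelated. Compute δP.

For a monomial P ∝ V, I, fractional errors add in quadrature:
  (1·δV/V)² = (1×0.0390)² = 0.00152;  (1·δI/I)² = (1×0.0810)² = 0.00656
δP/P = √(0.00808) = 0.0899
P = 528 W, so δP = 0.0899 × 528 = 47.4 W.

47.4 W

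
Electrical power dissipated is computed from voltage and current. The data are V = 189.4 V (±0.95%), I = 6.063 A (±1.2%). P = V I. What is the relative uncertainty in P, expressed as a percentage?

For a monomial P ∝ V, I, fractional errors add in quadrature:
  (1·δV/V)² = (1×0.00950)² = 9.02e-05;  (1·δI/I)² = (1×0.0120)² = 0.000144
δP/P = √(0.000234) = 0.0153

1.53%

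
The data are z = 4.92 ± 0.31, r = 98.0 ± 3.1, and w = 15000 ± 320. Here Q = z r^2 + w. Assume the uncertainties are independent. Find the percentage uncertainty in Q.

Let p = z·r^2 = 47300. δp/p = √((1·δz/z)² + (2·δr/r)²) = √(0.00397 + 0.00400) = 0.0893, so δp = 4220.
Q = p + w: δQ = √(δp² + δw²) = √(1.78e+07 + 1.02e+05) = 4230
Q = 62300, so δQ/Q = 4230/62300 = 0.0680.

6.80%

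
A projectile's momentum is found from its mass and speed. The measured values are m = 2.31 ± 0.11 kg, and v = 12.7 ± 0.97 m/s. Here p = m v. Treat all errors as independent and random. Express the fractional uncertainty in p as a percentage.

Since p is a product/quotient, work with relative uncertainties:
  (1·δm/m)² = (1×0.0476)² = 0.00227;  (1·δv/v)² = (1×0.0764)² = 0.00583
δp/p = √(0.00810) = 0.0900

9.00%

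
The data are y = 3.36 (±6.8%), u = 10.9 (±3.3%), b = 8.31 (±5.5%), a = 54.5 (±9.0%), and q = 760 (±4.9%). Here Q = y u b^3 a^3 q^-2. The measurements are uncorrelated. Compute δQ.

Each factor contributes (exponent × relative error)² to (δQ/Q)²:
  (1·δy/y)² = (1×0.0680)² = 0.00462;  (1·δu/u)² = (1×0.0330)² = 0.00109;  (3·δb/b)² = (3×0.0550)² = 0.0272;  (3·δa/a)² = (3×0.0900)² = 0.0729;  (-2·δq/q)² = (-2×0.0490)² = 0.00960
δQ/Q = √(0.115) = 0.340
Q = 5890, so δQ = 0.340 × 5890 = 2000.

2000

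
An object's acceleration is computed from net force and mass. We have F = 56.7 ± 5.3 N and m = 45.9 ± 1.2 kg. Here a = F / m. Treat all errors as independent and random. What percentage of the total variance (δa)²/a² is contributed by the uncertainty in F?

92.7%

(δa/a)² = (1·δF/F)² + (-1·δm/m)²
  F term: (1×0.0935)² = 0.00874
  m term: (-1×0.0261)² = 0.000683
Total = 0.00942. Share from F = 0.00874/0.00942 = 0.927.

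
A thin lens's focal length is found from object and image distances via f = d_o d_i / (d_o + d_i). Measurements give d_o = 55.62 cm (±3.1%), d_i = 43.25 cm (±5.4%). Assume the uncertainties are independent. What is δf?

∂f/∂d_o = (d_i/(d_o+d_i))² = 0.191;  ∂f/∂d_i = (d_o/(d_o+d_i))² = 0.316
δf = √((∂f/∂d_o · δd_o)² + (∂f/∂d_i · δd_i)²) = √(0.109 + 0.546) = 0.809 cm

0.809 cm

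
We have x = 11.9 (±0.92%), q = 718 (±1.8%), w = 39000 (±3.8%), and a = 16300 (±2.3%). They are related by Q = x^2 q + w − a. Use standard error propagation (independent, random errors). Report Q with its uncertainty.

(1.24 ± 0.0303) × 10^5

Let p = x^2·q = 1.02e+05. δp/p = √((2·δx/x)² + (1·δq/q)²) = √(0.000339 + 0.000324) = 0.0257, so δp = 2620.
Q = p + w − a: δQ = √(δp² + δw² + δa²) = √(6.85e+06 + 2.2e+06 + 1.41e+05) = 3030
Q = 1.24e+05.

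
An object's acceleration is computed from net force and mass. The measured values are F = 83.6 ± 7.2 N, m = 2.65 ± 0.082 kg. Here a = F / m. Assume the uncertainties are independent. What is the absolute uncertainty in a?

2.89 m/s^2

Each factor contributes (exponent × relative error)² to (δa/a)²:
  (1·δF/F)² = (1×0.0861)² = 0.00742;  (-1·δm/m)² = (-1×0.0309)² = 0.000957
δa/a = √(0.00837) = 0.0915
a = 31.5 m/s^2, so δa = 0.0915 × 31.5 = 2.89 m/s^2.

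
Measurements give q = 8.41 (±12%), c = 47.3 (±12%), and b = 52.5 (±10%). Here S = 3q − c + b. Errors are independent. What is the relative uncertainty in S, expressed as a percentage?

27.3%

S is a linear combination, so absolute uncertainties add in quadrature:
  (3·δq)² = 9.17;  (δc)² = 32.2;  (δb)² = 27.6
δS = √(68.9) = 8.30
S = 30.4, so δS/S = 8.30/30.4 = 0.273.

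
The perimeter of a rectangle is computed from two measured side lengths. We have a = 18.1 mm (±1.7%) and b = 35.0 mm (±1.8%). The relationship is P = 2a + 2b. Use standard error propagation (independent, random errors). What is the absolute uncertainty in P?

1.40 mm

For a sum/difference, combine absolute errors in quadrature:
  (2·δa)² = 0.379;  (2·δb)² = 1.59
δP = √(1.97) = 1.40 mm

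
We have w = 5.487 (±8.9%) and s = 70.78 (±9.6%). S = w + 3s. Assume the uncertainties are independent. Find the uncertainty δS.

Absolute uncertainties add in quadrature for a linear combination:
  (δw)² = 0.238;  (3·δs)² = 416
δS = √(416) = 20.4

20.4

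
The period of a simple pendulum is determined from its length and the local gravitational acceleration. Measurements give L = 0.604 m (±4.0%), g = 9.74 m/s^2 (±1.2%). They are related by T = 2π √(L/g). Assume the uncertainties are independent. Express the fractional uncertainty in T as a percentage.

Relative error in a monomial: (δT/T)² = Σ (nᵢ · δxᵢ/xᵢ)².
  (½·δL/L)² = (0.5×0.0400)² = 0.000400;  (−½·δg/g)² = (-0.5×0.0120)² = 3.6e-05
δT/T = √(0.000436) = 0.0209

2.09%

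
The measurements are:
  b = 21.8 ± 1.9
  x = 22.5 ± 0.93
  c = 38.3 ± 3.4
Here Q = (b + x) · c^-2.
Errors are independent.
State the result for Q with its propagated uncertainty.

0.0302 ± 0.00555

Let u = b + x = 44.3. δu = √(δb² + δx²) = √(3.61 + 0.865) = 2.12, so δu/u = 0.0478.
Q is then a monomial in u, c:
δQ/Q = √((δu/u)² + (-2·δc/c)²) = √(0.00228 + 0.0315) = 0.184
Q = 0.0302, so δQ = 0.184 × 0.0302 = 0.00555.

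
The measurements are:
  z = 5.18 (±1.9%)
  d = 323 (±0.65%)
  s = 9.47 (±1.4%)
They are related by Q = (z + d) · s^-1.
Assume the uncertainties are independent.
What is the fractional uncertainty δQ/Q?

Let u = z + d = 328. δu = √(δz² + δd²) = √(0.00969 + 4.41) = 2.10, so δu/u = 0.00640.
Q is then a monomial in u, s:
δQ/Q = √((δu/u)² + (-1·δs/s)²) = √(4.1e-05 + 0.000196) = 0.0154

0.0154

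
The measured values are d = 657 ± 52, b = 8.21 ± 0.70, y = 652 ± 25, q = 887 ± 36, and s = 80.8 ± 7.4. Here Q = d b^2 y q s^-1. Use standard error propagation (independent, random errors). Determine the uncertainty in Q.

Each factor contributes (exponent × relative error)² to (δQ/Q)²:
  (1·δd/d)² = (1×0.0791)² = 0.00626;  (2·δb/b)² = (2×0.0853)² = 0.0291;  (1·δy/y)² = (1×0.0383)² = 0.00147;  (1·δq/q)² = (1×0.0406)² = 0.00165;  (-1·δs/s)² = (-1×0.0916)² = 0.00839
δQ/Q = √(0.0468) = 0.216
Q = 3.17e+08, so δQ = 0.216 × 3.17e+08 = 6.86e+07.

6.86e+07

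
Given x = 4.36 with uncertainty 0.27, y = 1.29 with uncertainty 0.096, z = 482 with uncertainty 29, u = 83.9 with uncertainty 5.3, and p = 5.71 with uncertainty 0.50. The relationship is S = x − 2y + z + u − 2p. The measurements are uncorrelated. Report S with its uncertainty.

Each term contributes (cᵢ δxᵢ)² to (δS)²:
  (δx)² = 0.0729;  (2·δy)² = 0.0369;  (δz)² = 841;  (δu)² = 28.1;  (2·δp)² = 1.00
δS = √(870) = 29.5
S = 556.

556 ± 29.5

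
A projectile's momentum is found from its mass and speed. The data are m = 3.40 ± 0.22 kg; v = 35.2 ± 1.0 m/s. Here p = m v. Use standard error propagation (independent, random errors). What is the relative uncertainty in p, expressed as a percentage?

7.07%

Relative error in a monomial: (δp/p)² = Σ (nᵢ · δxᵢ/xᵢ)².
  (1·δm/m)² = (1×0.0647)² = 0.00419;  (1·δv/v)² = (1×0.0284)² = 0.000807
δp/p = √(0.00499) = 0.0707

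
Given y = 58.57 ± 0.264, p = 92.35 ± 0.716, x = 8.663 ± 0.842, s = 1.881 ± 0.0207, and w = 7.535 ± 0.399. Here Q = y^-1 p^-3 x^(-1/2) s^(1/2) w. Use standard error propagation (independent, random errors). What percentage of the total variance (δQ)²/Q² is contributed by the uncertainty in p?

9.40%

(δQ/Q)² = (-1·δy/y)² + (-3·δp/p)² + (−½·δx/x)² + (½·δs/s)² + (1·δw/w)²
  y term: (-1×0.00451)² = 2.03e-05
  p term: (-3×0.00775)² = 0.000541
  x term: (-0.5×0.0972)² = 0.00236
  s term: (0.5×0.0110)² = 3.03e-05
  w term: (1×0.0530)² = 0.00280
Total = 0.00576. Share from p = 0.000541/0.00576 = 0.0940.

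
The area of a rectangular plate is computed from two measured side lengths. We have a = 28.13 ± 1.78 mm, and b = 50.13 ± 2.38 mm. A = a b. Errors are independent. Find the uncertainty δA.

Since A is a product/quotient, work with relative uncertainties:
  (1·δa/a)² = (1×0.0633)² = 0.00400;  (1·δb/b)² = (1×0.0475)² = 0.00225
δA/A = √(0.00626) = 0.0791
A = 1410 mm^2, so δA = 0.0791 × 1410 = 112 mm^2.

112 mm^2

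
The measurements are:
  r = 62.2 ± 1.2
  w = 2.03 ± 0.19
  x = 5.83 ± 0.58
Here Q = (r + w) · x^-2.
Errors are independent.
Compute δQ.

0.378

Let u = r + w = 64.2. δu = √(δr² + δw²) = √(1.44 + 0.0361) = 1.21, so δu/u = 0.0189.
Q is then a monomial in u, x:
δQ/Q = √((δu/u)² + (-2·δx/x)²) = √(0.000358 + 0.0396) = 0.200
Q = 1.89, so δQ = 0.200 × 1.89 = 0.378.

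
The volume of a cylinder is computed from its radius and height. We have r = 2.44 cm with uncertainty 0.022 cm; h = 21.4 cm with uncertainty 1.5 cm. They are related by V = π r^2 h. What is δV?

29.0 cm^3

Since V is a product/quotient, work with relative uncertainties:
  (2·δr/r)² = (2×0.00902)² = 0.000325;  (1·δh/h)² = (1×0.0701)² = 0.00491
δV/V = √(0.00524) = 0.0724
V = 400 cm^3, so δV = 0.0724 × 400 = 29.0 cm^3.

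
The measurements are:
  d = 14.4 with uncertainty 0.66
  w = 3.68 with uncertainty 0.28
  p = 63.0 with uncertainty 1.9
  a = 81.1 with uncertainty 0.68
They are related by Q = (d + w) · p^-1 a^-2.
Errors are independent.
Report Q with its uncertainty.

Let u = d + w = 18.1. δu = √(δd² + δw²) = √(0.436 + 0.0784) = 0.717, so δu/u = 0.0397.
Q is then a monomial in u, p, a:
δQ/Q = √((δu/u)² + (-1·δp/p)² + (-2·δa/a)²) = √(0.00157 + 0.000910 + 0.000281) = 0.0526
Q = 4.36e-05, so δQ = 0.0526 × 4.36e-05 = 2.29e-06.

(4.36 ± 0.229) × 10^-5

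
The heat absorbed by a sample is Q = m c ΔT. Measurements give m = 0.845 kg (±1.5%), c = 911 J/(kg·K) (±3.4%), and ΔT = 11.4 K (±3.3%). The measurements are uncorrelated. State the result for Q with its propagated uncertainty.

8780 ± 436 J

Since Q is a product/quotient, work with relative uncertainties:
  (1·δm/m)² = (1×0.0150)² = 0.000225;  (1·δc/c)² = (1×0.0340)² = 0.00116;  (1·δΔT/ΔT)² = (1×0.0330)² = 0.00109
δQ/Q = √(0.00247) = 0.0497
Q = 8780 J, so δQ = 0.0497 × 8780 = 436 J.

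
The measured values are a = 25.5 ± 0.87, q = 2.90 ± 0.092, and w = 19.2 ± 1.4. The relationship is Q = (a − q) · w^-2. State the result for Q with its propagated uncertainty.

Let u = a − q = 22.6. δu = √(δa² + δq²) = √(0.757 + 0.00846) = 0.875, so δu/u = 0.0387.
Q is then a monomial in u, w:
δQ/Q = √((δu/u)² + (-2·δw/w)²) = √(0.00150 + 0.0213) = 0.151
Q = 0.0613, so δQ = 0.151 × 0.0613 = 0.00925.

0.0613 ± 0.00925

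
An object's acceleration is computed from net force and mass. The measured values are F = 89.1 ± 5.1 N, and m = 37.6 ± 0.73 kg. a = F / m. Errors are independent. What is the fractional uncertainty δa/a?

0.0604

Relative error in a monomial: (δa/a)² = Σ (nᵢ · δxᵢ/xᵢ)².
  (1·δF/F)² = (1×0.0572)² = 0.00328;  (-1·δm/m)² = (-1×0.0194)² = 0.000377
δa/a = √(0.00365) = 0.0604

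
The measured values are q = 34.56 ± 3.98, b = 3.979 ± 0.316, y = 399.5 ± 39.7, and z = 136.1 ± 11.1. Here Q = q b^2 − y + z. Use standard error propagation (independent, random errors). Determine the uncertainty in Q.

Let p = q·b^2 = 547.2. δp/p = √((1·δq/q)² + (2·δb/b)²) = √(0.0133 + 0.0252) = 0.196, so δp = 107.
Q = p − y + z: δQ = √(δp² + δy² + δz²) = √(11500 + 1580 + 123) = 115

115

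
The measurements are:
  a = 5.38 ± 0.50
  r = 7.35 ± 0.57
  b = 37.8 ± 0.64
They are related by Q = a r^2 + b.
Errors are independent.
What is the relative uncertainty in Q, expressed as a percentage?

Let p = a·r^2 = 291. δp/p = √((1·δa/a)² + (2·δr/r)²) = √(0.00864 + 0.0241) = 0.181, so δp = 52.6.
Q = p + b: δQ = √(δp² + δb²) = √(2760 + 0.410) = 52.6
Q = 328, so δQ/Q = 52.6/328 = 0.160.

16.0%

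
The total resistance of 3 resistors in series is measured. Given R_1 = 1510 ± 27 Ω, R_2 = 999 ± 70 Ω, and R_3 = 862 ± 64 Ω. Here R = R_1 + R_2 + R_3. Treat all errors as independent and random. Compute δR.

98.6 Ω

Sums and differences: (δR)² = Σ (cᵢ δxᵢ)².
  (δR_1)² = 729;  (δR_2)² = 4900;  (δR_3)² = 4100
δR = √(9720) = 98.6 Ω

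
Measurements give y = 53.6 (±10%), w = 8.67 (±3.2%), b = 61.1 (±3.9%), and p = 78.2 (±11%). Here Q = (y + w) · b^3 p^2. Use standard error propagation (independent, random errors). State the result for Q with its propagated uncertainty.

Let u = y + w = 62.3. δu = √(δy² + δw²) = √(28.7 + 0.0770) = 5.37, so δu/u = 0.0862.
Q is then a monomial in u, b, p:
δQ/Q = √((δu/u)² + (3·δb/b)² + (2·δp/p)²) = √(0.00743 + 0.0137 + 0.0484) = 0.264
Q = 8.69e+10, so δQ = 0.264 × 8.69e+10 = 2.29e+10.

(8.69 ± 2.29) × 10^10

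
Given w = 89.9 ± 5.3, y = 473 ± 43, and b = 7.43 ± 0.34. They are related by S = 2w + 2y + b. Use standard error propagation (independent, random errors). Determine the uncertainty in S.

Each term contributes (cᵢ δxᵢ)² to (δS)²:
  (2·δw)² = 112;  (2·δy)² = 7400;  (δb)² = 0.116
δS = √(7510) = 86.7

86.7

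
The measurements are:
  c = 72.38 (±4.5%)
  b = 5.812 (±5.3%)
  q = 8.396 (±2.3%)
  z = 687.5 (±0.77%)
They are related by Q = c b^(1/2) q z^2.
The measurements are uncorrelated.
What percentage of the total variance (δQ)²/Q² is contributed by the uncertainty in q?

15.1%

(δQ/Q)² = (1·δc/c)² + (½·δb/b)² + (1·δq/q)² + (2·δz/z)²
  c term: (1×0.0450)² = 0.00202
  b term: (0.5×0.0530)² = 0.000702
  q term: (1×0.0230)² = 0.000529
  z term: (2×0.00770)² = 0.000237
Total = 0.00349. Share from q = 0.000529/0.00349 = 0.151.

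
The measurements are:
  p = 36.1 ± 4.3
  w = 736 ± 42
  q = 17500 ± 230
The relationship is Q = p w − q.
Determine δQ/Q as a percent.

38.8%

Let h = p·w = 26600. δh/h = √((1·δp/p)² + (1·δw/w)²) = √(0.0142 + 0.00326) = 0.132, so δh = 3510.
Q = h − q: δQ = √(δh² + δq²) = √(1.23e+07 + 52900) = 3520
Q = 9070, so δQ/Q = 3520/9070 = 0.388.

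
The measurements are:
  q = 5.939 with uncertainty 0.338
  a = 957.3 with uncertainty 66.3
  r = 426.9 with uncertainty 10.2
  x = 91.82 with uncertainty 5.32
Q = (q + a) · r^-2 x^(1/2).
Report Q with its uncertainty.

Let u = q + a = 963.2. δu = √(δq² + δa²) = √(0.114 + 4400) = 66.3, so δu/u = 0.0688.
Q is then a monomial in u, r, x:
δQ/Q = √((δu/u)² + (-2·δr/r)² + (½·δx/x)²) = √(0.00474 + 0.00228 + 0.000839) = 0.0887
Q = 0.05065, so δQ = 0.0887 × 0.05065 = 0.00449.

0.05065 ± 0.00449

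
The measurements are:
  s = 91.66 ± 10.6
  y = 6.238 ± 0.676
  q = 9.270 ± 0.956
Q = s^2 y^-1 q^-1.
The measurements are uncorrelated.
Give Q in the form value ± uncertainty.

145.3 ± 40.0

For a monomial Q ∝ s^2, y^-1, q^-1, fractional errors add in quadrature:
  (2·δs/s)² = (2×0.116)² = 0.0535;  (-1·δy/y)² = (-1×0.108)² = 0.0117;  (-1·δq/q)² = (-1×0.103)² = 0.0106
δQ/Q = √(0.0759) = 0.275
Q = 145.3, so δQ = 0.275 × 145.3 = 40.0.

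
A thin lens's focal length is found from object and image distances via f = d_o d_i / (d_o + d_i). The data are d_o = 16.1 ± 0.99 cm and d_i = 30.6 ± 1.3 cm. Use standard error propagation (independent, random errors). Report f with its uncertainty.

∂f/∂d_o = (d_i/(d_o+d_i))² = 0.429;  ∂f/∂d_i = (d_o/(d_o+d_i))² = 0.119
δf = √((∂f/∂d_o · δd_o)² + (∂f/∂d_i · δd_i)²) = √(0.181 + 0.0239) = 0.452 cm
f = 10.5 cm.

10.5 ± 0.452 cm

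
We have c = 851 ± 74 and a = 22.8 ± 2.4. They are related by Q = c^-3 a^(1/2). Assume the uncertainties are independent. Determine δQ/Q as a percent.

Products/powers → add relative errors in quadrature, weighted by exponent:
  (-3·δc/c)² = (-3×0.0870)² = 0.0681;  (½·δa/a)² = (0.5×0.105)² = 0.00277
δQ/Q = √(0.0708) = 0.266

26.6%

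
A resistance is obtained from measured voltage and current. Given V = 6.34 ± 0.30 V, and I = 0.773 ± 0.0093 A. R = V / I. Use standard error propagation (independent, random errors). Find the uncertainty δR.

0.400 Ω

For a monomial R ∝ V, I^-1, fractional errors add in quadrature:
  (1·δV/V)² = (1×0.0473)² = 0.00224;  (-1·δI/I)² = (-1×0.0120)² = 0.000145
δR/R = √(0.00238) = 0.0488
R = 8.20 Ω, so δR = 0.0488 × 8.20 = 0.400 Ω.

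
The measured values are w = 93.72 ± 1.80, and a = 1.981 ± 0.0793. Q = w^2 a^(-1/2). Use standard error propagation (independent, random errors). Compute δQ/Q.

0.0433

Each factor contributes (exponent × relative error)² to (δQ/Q)²:
  (2·δw/w)² = (2×0.0192)² = 0.00148;  (−½·δa/a)² = (-0.5×0.0400)² = 0.000401
δQ/Q = √(0.00188) = 0.0433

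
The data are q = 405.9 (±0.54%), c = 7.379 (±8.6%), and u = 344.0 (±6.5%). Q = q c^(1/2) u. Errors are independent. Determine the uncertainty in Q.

29600

For a monomial Q ∝ q, c^(1/2), u, fractional errors add in quadrature:
  (1·δq/q)² = (1×0.00540)² = 2.92e-05;  (½·δc/c)² = (0.5×0.0860)² = 0.00185;  (1·δu/u)² = (1×0.0650)² = 0.00423
δQ/Q = √(0.00610) = 0.0781
Q = 379300, so δQ = 0.0781 × 379300 = 29600.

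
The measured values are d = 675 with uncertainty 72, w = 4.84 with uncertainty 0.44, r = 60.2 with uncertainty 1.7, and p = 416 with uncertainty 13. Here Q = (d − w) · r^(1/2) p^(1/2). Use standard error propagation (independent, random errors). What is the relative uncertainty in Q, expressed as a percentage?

10.9%

Let u = d − w = 670. δu = √(δd² + δw²) = √(5180 + 0.194) = 72.0, so δu/u = 0.107.
Q is then a monomial in u, r, p:
δQ/Q = √((δu/u)² + (½·δr/r)² + (½·δp/p)²) = √(0.0115 + 0.000199 + 0.000244) = 0.109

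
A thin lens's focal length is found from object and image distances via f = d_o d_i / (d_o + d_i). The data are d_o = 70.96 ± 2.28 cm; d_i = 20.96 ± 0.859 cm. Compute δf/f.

0.0325

∂f/∂d_o = (d_i/(d_o+d_i))² = 0.0520;  ∂f/∂d_i = (d_o/(d_o+d_i))² = 0.596
δf = √((∂f/∂d_o · δd_o)² + (∂f/∂d_i · δd_i)²) = √(0.0141 + 0.262) = 0.525 cm
f = 16.18 cm, so δf/f = 0.525/16.18 = 0.0325.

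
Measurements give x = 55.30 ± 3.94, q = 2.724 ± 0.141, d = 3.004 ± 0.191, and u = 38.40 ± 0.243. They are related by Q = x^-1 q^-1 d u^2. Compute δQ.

3.22

Q is a product of powers, so relative uncertainties combine in quadrature:
  (-1·δx/x)² = (-1×0.0712)² = 0.00508;  (-1·δq/q)² = (-1×0.0518)² = 0.00268;  (1·δd/d)² = (1×0.0636)² = 0.00404;  (2·δu/u)² = (2×0.00633)² = 0.000160
δQ/Q = √(0.0120) = 0.109
Q = 29.41, so δQ = 0.109 × 29.41 = 3.22.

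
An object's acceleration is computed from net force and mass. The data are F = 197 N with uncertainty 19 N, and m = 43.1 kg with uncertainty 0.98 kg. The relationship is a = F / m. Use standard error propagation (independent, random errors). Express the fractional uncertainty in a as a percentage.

9.91%

a is a product of powers, so relative uncertainties combine in quadrature:
  (1·δF/F)² = (1×0.0964)² = 0.00930;  (-1·δm/m)² = (-1×0.0227)² = 0.000517
δa/a = √(0.00982) = 0.0991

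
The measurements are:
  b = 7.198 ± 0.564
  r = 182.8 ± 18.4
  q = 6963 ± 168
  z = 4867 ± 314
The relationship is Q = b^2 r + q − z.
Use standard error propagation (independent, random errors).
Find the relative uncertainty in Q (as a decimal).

Let p = b^2·r = 9471. δp/p = √((2·δb/b)² + (1·δr/r)²) = √(0.0246 + 0.0101) = 0.186, so δp = 1760.
Q = p + q − z: δQ = √(δp² + δq² + δz²) = √(3.11e+06 + 28200 + 98600) = 1800
Q = 11570, so δQ/Q = 1800/11570 = 0.156.

0.156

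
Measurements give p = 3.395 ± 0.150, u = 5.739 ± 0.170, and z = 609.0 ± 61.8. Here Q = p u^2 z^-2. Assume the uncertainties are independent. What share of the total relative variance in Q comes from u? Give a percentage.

(δQ/Q)² = (1·δp/p)² + (2·δu/u)² + (-2·δz/z)²
  p term: (1×0.0442)² = 0.00195
  u term: (2×0.0296)² = 0.00351
  z term: (-2×0.101)² = 0.0412
Total = 0.0467. Share from u = 0.00351/0.0467 = 0.0752.

7.52%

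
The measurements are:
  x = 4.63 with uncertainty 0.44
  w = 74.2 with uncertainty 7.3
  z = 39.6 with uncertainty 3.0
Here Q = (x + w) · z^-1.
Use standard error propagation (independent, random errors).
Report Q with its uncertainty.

1.99 ± 0.238

Let u = x + w = 78.8. δu = √(δx² + δw²) = √(0.194 + 53.3) = 7.31, so δu/u = 0.0928.
Q is then a monomial in u, z:
δQ/Q = √((δu/u)² + (-1·δz/z)²) = √(0.00861 + 0.00574) = 0.120
Q = 1.99, so δQ = 0.120 × 1.99 = 0.238.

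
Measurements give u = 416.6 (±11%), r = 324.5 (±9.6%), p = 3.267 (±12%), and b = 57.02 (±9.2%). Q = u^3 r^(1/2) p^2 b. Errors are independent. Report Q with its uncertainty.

Products/powers → add relative errors in quadrature, weighted by exponent:
  (3·δu/u)² = (3×0.110)² = 0.109;  (½·δr/r)² = (0.5×0.0960)² = 0.00230;  (2·δp/p)² = (2×0.120)² = 0.0576;  (1·δb/b)² = (1×0.0920)² = 0.00846
δQ/Q = √(0.177) = 0.421
Q = 7.927e+11, so δQ = 0.421 × 7.927e+11 = 3.34e+11.

(7.927 ± 3.34) × 10^11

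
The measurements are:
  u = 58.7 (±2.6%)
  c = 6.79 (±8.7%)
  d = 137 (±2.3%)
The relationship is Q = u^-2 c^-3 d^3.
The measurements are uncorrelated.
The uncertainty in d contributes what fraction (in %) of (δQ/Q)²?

6.30%

(δQ/Q)² = (-2·δu/u)² + (-3·δc/c)² + (3·δd/d)²
  u term: (-2×0.0260)² = 0.00270
  c term: (-3×0.0870)² = 0.0681
  d term: (3×0.0230)² = 0.00476
Total = 0.0756. Share from d = 0.00476/0.0756 = 0.0630.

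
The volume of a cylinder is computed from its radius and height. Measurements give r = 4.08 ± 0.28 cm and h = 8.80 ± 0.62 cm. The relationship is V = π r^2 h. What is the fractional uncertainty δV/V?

0.154

Since V is a product/quotient, work with relative uncertainties:
  (2·δr/r)² = (2×0.0686)² = 0.0188;  (1·δh/h)² = (1×0.0705)² = 0.00496
δV/V = √(0.0238) = 0.154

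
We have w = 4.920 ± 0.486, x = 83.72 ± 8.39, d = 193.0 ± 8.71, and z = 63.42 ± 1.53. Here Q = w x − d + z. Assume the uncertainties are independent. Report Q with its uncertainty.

282.3 ± 58.6

Let p = w·x = 411.9. δp/p = √((1·δw/w)² + (1·δx/x)²) = √(0.00976 + 0.0100) = 0.141, so δp = 58.0.
Q = p − d + z: δQ = √(δp² + δd² + δz²) = √(3360 + 75.9 + 2.34) = 58.6
Q = 282.3.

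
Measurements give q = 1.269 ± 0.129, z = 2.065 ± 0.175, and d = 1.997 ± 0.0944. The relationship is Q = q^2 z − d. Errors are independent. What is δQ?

Let p = q^2·z = 3.325. δp/p = √((2·δq/q)² + (1·δz/z)²) = √(0.0413 + 0.00718) = 0.220, so δp = 0.732.
Q = p − d: δQ = √(δp² + δd²) = √(0.537 + 0.00891) = 0.739

0.739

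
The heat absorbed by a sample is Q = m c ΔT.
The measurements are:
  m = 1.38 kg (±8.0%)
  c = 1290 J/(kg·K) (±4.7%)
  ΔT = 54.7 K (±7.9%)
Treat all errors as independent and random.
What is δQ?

11900 J

Relative error in a monomial: (δQ/Q)² = Σ (nᵢ · δxᵢ/xᵢ)².
  (1·δm/m)² = (1×0.0800)² = 0.00640;  (1·δc/c)² = (1×0.0470)² = 0.00221;  (1·δΔT/ΔT)² = (1×0.0790)² = 0.00624
δQ/Q = √(0.0149) = 0.122
Q = 97400 J, so δQ = 0.122 × 97400 = 11900 J.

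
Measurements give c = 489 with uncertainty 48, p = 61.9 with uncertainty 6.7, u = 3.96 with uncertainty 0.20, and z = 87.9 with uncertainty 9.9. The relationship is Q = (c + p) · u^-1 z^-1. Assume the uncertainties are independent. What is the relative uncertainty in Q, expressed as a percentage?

Let w = c + p = 551. δw = √(δc² + δp²) = √(2300 + 44.9) = 48.5, so δw/w = 0.0880.
Q is then a monomial in w, u, z:
δQ/Q = √((δw/w)² + (-1·δu/u)² + (-1·δz/z)²) = √(0.00774 + 0.00255 + 0.0127) = 0.152

15.2%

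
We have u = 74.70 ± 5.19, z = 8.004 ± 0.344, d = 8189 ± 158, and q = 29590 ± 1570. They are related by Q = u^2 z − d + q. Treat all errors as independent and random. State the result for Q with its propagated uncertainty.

66060 ± 6690

Let p = u^2·z = 44660. δp/p = √((2·δu/u)² + (1·δz/z)²) = √(0.0193 + 0.00185) = 0.145, so δp = 6500.
Q = p − d + q: δQ = √(δp² + δd² + δq²) = √(4.22e+07 + 25000 + 2.46e+06) = 6690
Q = 66060.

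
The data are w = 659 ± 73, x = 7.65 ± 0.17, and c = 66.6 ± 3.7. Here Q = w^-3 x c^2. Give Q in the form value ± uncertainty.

(1.19 ± 0.416) × 10^-4

Since Q is a product/quotient, work with relative uncertainties:
  (-3·δw/w)² = (-3×0.111)² = 0.110;  (1·δx/x)² = (1×0.0222)² = 0.000494;  (2·δc/c)² = (2×0.0556)² = 0.0123
δQ/Q = √(0.123) = 0.351
Q = 0.000119, so δQ = 0.351 × 0.000119 = 4.16e-05.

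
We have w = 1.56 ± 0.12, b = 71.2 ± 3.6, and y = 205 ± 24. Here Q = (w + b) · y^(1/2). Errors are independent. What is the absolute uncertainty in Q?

Let u = w + b = 72.8. δu = √(δw² + δb²) = √(0.0144 + 13.0) = 3.60, so δu/u = 0.0495.
Q is then a monomial in u, y:
δQ/Q = √((δu/u)² + (½·δy/y)²) = √(0.00245 + 0.00343) = 0.0767
Q = 1040, so δQ = 0.0767 × 1040 = 79.9.

79.9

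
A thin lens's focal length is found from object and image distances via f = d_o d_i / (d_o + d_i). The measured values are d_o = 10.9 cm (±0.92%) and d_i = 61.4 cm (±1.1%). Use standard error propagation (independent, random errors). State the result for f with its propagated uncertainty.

9.26 ± 0.0739 cm

∂f/∂d_o = (d_i/(d_o+d_i))² = 0.721;  ∂f/∂d_i = (d_o/(d_o+d_i))² = 0.0227
δf = √((∂f/∂d_o · δd_o)² + (∂f/∂d_i · δd_i)²) = √(0.00523 + 0.000236) = 0.0739 cm
f = 9.26 cm.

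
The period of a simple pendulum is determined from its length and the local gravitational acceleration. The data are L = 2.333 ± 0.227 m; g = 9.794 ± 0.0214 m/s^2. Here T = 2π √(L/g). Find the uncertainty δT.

0.149 s

Each factor contributes (exponent × relative error)² to (δT/T)²:
  (½·δL/L)² = (0.5×0.0973)² = 0.00237;  (−½·δg/g)² = (-0.5×0.00219)² = 1.19e-06
δT/T = √(0.00237) = 0.0487
T = 3.067 s, so δT = 0.0487 × 3.067 = 0.149 s.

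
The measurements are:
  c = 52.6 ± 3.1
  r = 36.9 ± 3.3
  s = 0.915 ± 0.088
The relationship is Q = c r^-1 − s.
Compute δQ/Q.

Let p = c·r^-1 = 1.43. δp/p = √((1·δc/c)² + (-1·δr/r)²) = √(0.00347 + 0.00800) = 0.107, so δp = 0.153.
Q = p − s: δQ = √(δp² + δs²) = √(0.0233 + 0.00774) = 0.176
Q = 0.510, so δQ/Q = 0.176/0.510 = 0.345.

0.345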